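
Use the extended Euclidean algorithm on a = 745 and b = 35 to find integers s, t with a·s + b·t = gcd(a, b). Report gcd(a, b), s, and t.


Euclidean algorithm on (745, 35) — divide until remainder is 0:
  745 = 21 · 35 + 10
  35 = 3 · 10 + 5
  10 = 2 · 5 + 0
gcd(745, 35) = 5.
Track Bezout coefficients alongside the remainders: start with r₀ = 745 = a·1 + b·0 (s = 1, t = 0) and r₁ = 35 = a·0 + b·1 (s = 0, t = 1); each new remainder r_{k+1} = r_{k-1} − q_k·r_k inherits s_{k+1} = s_{k-1} − q_k·s_k, t_{k+1} = t_{k-1} − q_k·t_k, so r_k = a·s_k + b·t_k at every step:
  q = 21: r = 10, s = 1 − 21·0 = 1, t = 0 − 21·1 = -21  (check: 745·1 + 35·(-21) = 10)
  q = 3: r = 5, s = 0 − 3·1 = -3, t = 1 − 3·(-21) = 64  (check: 745·(-3) + 35·64 = 5)
The row with r = 5 (the gcd) gives the Bezout coefficients s = -3, t = 64.
Result: 745 · (-3) + 35 · (64) = 5.

gcd(745, 35) = 5; s = -3, t = 64 (check: 745·(-3) + 35·64 = 5).


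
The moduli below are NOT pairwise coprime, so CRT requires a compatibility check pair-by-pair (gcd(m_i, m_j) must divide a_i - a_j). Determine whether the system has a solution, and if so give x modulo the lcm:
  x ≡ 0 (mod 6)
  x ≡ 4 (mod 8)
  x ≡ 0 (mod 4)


Moduli 6, 8, 4 are not pairwise coprime, so CRT works modulo lcm(m_i) when all pairwise compatibility conditions hold.
Pairwise compatibility: gcd(m_i, m_j) must divide a_i - a_j for every pair.
Merge one congruence at a time:
  Start: x ≡ 0 (mod 6).
  Combine with x ≡ 4 (mod 8): gcd(6, 8) = 2; 4 - 0 = 4, which IS divisible by 2, so compatible.
    Write x = 0 + 6·t and substitute into x ≡ 4 (mod 8): 6·t ≡ 4 − 0 = 4 (mod 8).
    Divide the congruence (and modulus) by g = 2: 3·t ≡ 2 (mod 4).
    The inverse of 3 mod 4 is 3 (since 3·3 = 9 = 2·4 + 1), so t ≡ 3·2 = 6 ≡ 2 (mod 4).
    Then x = 0 + 6·2 = 12, valid modulo lcm(6, 8) = 24: x ≡ 12 (mod 24).
  Combine with x ≡ 0 (mod 4): gcd(24, 4) = 4; 0 - 12 = -12, which IS divisible by 4, so compatible.
    Write x = 12 + 24·t and substitute into x ≡ 0 (mod 4): 24·t ≡ 0 − 12 = -12 (mod 4).
    Divide the congruence (and modulus) by g = 4: 6·t ≡ -3 (mod 1).
    Modulo 1 every t works; take t = 0.
    Then x = 12 + 24·0 = 12, valid modulo lcm(24, 4) = 24: x ≡ 12 (mod 24).
Verify: 12 mod 6 = 0, 12 mod 8 = 4, 12 mod 4 = 0.

x ≡ 12 (mod 24).


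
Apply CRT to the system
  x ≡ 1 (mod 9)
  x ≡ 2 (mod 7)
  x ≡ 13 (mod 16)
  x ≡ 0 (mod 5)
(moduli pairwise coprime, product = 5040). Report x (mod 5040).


Product of moduli M = 9 · 7 · 16 · 5 = 5040.
Merge one congruence at a time:
  Start: x ≡ 1 (mod 9).
  Combine with x ≡ 2 (mod 7); new modulus lcm = 63.
    Write x = 1 + 9·t and substitute into x ≡ 2 (mod 7): 9·t ≡ 2 − 1 = 1 (mod 7).
    Reduce coefficients mod 7: 2·t ≡ 1 (mod 7).
    The inverse of 2 mod 7 is 4 (since 2·4 = 8 = 1·7 + 1), so t ≡ 4·1 = 4 ≡ 4 (mod 7).
    Then x = 1 + 9·4 = 37, valid modulo lcm(9, 7) = 63: x ≡ 37 (mod 63).
  Combine with x ≡ 13 (mod 16); new modulus lcm = 1008.
    Write x = 37 + 63·t and substitute into x ≡ 13 (mod 16): 63·t ≡ 13 − 37 = -24 (mod 16).
    Reduce coefficients mod 16: 15·t ≡ 8 (mod 16).
    The inverse of 15 mod 16 is 15 (since 15·15 = 225 = 14·16 + 1), so t ≡ 15·8 = 120 ≡ 8 (mod 16).
    Then x = 37 + 63·8 = 541, valid modulo lcm(63, 16) = 1008: x ≡ 541 (mod 1008).
  Combine with x ≡ 0 (mod 5); new modulus lcm = 5040.
    Write x = 541 + 1008·t and substitute into x ≡ 0 (mod 5): 1008·t ≡ 0 − 541 = -541 (mod 5).
    Reduce coefficients mod 5: 3·t ≡ 4 (mod 5).
    The inverse of 3 mod 5 is 2 (since 3·2 = 6 = 1·5 + 1), so t ≡ 2·4 = 8 ≡ 3 (mod 5).
    Then x = 541 + 1008·3 = 3565, valid modulo lcm(1008, 5) = 5040: x ≡ 3565 (mod 5040).
Verify against each original: 3565 mod 9 = 1, 3565 mod 7 = 2, 3565 mod 16 = 13, 3565 mod 5 = 0.

x ≡ 3565 (mod 5040).


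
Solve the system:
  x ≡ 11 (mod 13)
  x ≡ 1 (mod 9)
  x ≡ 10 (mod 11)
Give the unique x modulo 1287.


Moduli 13, 9, 11 are pairwise coprime; by CRT there is a unique solution modulo M = 13 · 9 · 11 = 1287.
Solve pairwise, accumulating the modulus:
  Start with x ≡ 11 (mod 13).
  Combine with x ≡ 1 (mod 9): since gcd(13, 9) = 1, we get a unique residue mod 117.
    Write x = 11 + 13·t and substitute into x ≡ 1 (mod 9): 13·t ≡ 1 − 11 = -10 (mod 9).
    Reduce coefficients mod 9: 4·t ≡ 8 (mod 9).
    The inverse of 4 mod 9 is 7 (since 4·7 = 28 = 3·9 + 1), so t ≡ 7·8 = 56 ≡ 2 (mod 9).
    Then x = 11 + 13·2 = 37, valid modulo lcm(13, 9) = 117: x ≡ 37 (mod 117).
  Combine with x ≡ 10 (mod 11): since gcd(117, 11) = 1, we get a unique residue mod 1287.
    Write x = 37 + 117·t and substitute into x ≡ 10 (mod 11): 117·t ≡ 10 − 37 = -27 (mod 11).
    Reduce coefficients mod 11: 7·t ≡ 6 (mod 11).
    The inverse of 7 mod 11 is 8 (since 7·8 = 56 = 5·11 + 1), so t ≡ 8·6 = 48 ≡ 4 (mod 11).
    Then x = 37 + 117·4 = 505, valid modulo lcm(117, 11) = 1287: x ≡ 505 (mod 1287).
Verify: 505 mod 13 = 11 ✓, 505 mod 9 = 1 ✓, 505 mod 11 = 10 ✓.

x ≡ 505 (mod 1287).


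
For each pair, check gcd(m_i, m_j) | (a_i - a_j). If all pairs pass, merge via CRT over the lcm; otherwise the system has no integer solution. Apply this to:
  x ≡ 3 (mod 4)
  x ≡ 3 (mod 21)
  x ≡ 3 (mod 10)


Moduli 4, 21, 10 are not pairwise coprime, so CRT works modulo lcm(m_i) when all pairwise compatibility conditions hold.
Pairwise compatibility: gcd(m_i, m_j) must divide a_i - a_j for every pair.
Merge one congruence at a time:
  Start: x ≡ 3 (mod 4).
  Combine with x ≡ 3 (mod 21): gcd(4, 21) = 1; 3 - 3 = 0, which IS divisible by 1, so compatible.
    Write x = 3 + 4·t and substitute into x ≡ 3 (mod 21): 4·t ≡ 3 − 3 = 0 (mod 21).
    The inverse of 4 mod 21 is 16 (since 4·16 = 64 = 3·21 + 1), so t ≡ 16·0 = 0 ≡ 0 (mod 21).
    Then x = 3 + 4·0 = 3, valid modulo lcm(4, 21) = 84: x ≡ 3 (mod 84).
  Combine with x ≡ 3 (mod 10): gcd(84, 10) = 2; 3 - 3 = 0, which IS divisible by 2, so compatible.
    Write x = 3 + 84·t and substitute into x ≡ 3 (mod 10): 84·t ≡ 3 − 3 = 0 (mod 10).
    Divide the congruence (and modulus) by g = 2: 42·t ≡ 0 (mod 5).
    Reduce coefficients mod 5: 2·t ≡ 0 (mod 5).
    The inverse of 2 mod 5 is 3 (since 2·3 = 6 = 1·5 + 1), so t ≡ 3·0 = 0 ≡ 0 (mod 5).
    Then x = 3 + 84·0 = 3, valid modulo lcm(84, 10) = 420: x ≡ 3 (mod 420).
Verify: 3 mod 4 = 3, 3 mod 21 = 3, 3 mod 10 = 3.

x ≡ 3 (mod 420).


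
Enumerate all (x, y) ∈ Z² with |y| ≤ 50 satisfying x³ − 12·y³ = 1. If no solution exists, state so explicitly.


The equation is x³ - 12y³ = 1. For fixed y, x³ = 12·y³ + 1, so a solution requires the RHS to be a perfect cube.
Strategy: iterate y from -50 to 50, compute RHS = 12·y³ + 1, and check whether it is a (positive or negative) perfect cube.
Check small values of y:
  y = 0: RHS = 1 = (1)³ ⇒ x = 1 works.
  y = 1: RHS = 13 is not a perfect cube.
  y = -1: RHS = -11 is not a perfect cube.
  y = 2: RHS = 97 is not a perfect cube.
  y = -2: RHS = -95 is not a perfect cube.
  y = 3: RHS = 325 is not a perfect cube.
  y = -3: RHS = -323 is not a perfect cube.
Continuing the search up to |y| = 50 finds no further solutions beyond those listed.
Collected solutions: (1, 0).

Solutions (with |y| ≤ 50): (1, 0).


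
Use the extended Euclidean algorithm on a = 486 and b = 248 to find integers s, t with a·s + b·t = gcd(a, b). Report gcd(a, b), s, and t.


Euclidean algorithm on (486, 248) — divide until remainder is 0:
  486 = 1 · 248 + 238
  248 = 1 · 238 + 10
  238 = 23 · 10 + 8
  10 = 1 · 8 + 2
  8 = 4 · 2 + 0
gcd(486, 248) = 2.
Track Bezout coefficients alongside the remainders: start with r₀ = 486 = a·1 + b·0 (s = 1, t = 0) and r₁ = 248 = a·0 + b·1 (s = 0, t = 1); each new remainder r_{k+1} = r_{k-1} − q_k·r_k inherits s_{k+1} = s_{k-1} − q_k·s_k, t_{k+1} = t_{k-1} − q_k·t_k, so r_k = a·s_k + b·t_k at every step:
  q = 1: r = 238, s = 1 − 1·0 = 1, t = 0 − 1·1 = -1  (check: 486·1 + 248·(-1) = 238)
  q = 1: r = 10, s = 0 − 1·1 = -1, t = 1 − 1·(-1) = 2  (check: 486·(-1) + 248·2 = 10)
  q = 23: r = 8, s = 1 − 23·(-1) = 24, t = -1 − 23·2 = -47  (check: 486·24 + 248·(-47) = 8)
  q = 1: r = 2, s = -1 − 1·24 = -25, t = 2 − 1·(-47) = 49  (check: 486·(-25) + 248·49 = 2)
The row with r = 2 (the gcd) gives the Bezout coefficients s = -25, t = 49.
Result: 486 · (-25) + 248 · (49) = 2.

gcd(486, 248) = 2; s = -25, t = 49 (check: 486·(-25) + 248·49 = 2).


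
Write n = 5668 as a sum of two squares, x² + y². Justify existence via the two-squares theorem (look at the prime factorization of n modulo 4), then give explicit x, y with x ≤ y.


Step 1: Factor n = 5668 = 2^2 · 13 · 109.
Step 2: Check the mod-4 condition on each prime factor: 2 = 2 (special); 13 ≡ 1 (mod 4), exponent 1; 109 ≡ 1 (mod 4), exponent 1.
All primes ≡ 3 (mod 4) appear to even exponent (or don't appear), so by the two-squares theorem n IS expressible as a sum of two squares.
Step 3: Build a representation. Group n = k² · m with k = 2 and m = 13 · 109 = 1417 (a product of primes ≡ 1 (mod 4)); a representation of m scales to one of n via (k·x)² + (k·y)² = k²(x² + y²). Each prime p ≡ 1 (mod 4) is itself a sum of two squares; find a² by testing p − a² for a perfect square:
  13: 13 − 1² = 12, 13 − 2² = 9 = 3² ⇒ 13 = 2² + 3².
  109: 109 − 1² = 108, 109 − 2² = 105, 109 − 3² = 100 = 10² ⇒ 109 = 3² + 10².
  Combine using the Brahmagupta–Fibonacci identity (a² + b²)(c² + d²) = (ac − bd)² + (ad + bc)² = (ac + bd)² + (ad − bc)²:
  13 · 109 = 1417: from (2² + 3²)(3² + 10²), take (2·3 − 3·10, 2·10 + 3·3) = (6 − 30, 20 + 9) = (-24, 29); dropping signs (only squares matter) gives (24, 29); check 24² + 29² = 576 + 841 = 1417 ✓.
  Scale by k = 2: (2·24, 2·29) = (48, 58).
Step 4: Order so x ≤ y and verify: 48² + 58² = 2304 + 3364 = 5668 = n. ✓

n = 5668 = 48² + 58² (one valid representation with x ≤ y).


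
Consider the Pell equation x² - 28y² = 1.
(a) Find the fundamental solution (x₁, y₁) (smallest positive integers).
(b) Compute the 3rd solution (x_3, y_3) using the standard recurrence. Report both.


Step 1: Find the fundamental solution (x₁, y₁) of x² - 28y² = 1.
  Expand √28 as a continued fraction. a₀ = ⌊√28⌋ = 5; iterate m_{k+1} = d_k·a_k − m_k, d_{k+1} = (28 − m_{k+1}²)/d_k, a_{k+1} = ⌊(a₀ + m_{k+1})/d_{k+1}⌋ (starting m₀ = 0, d₀ = 1), with convergents p_k = a_k·p_{k-1} + p_{k-2}, q_k = a_k·q_{k-1} + q_{k-2} (p₋₁ = 1, q₋₁ = 0):
  k = 0: a₀ = 5; p₀/q₀ = 5/1; p₀² − 28·q₀² = 25 − 28 = -3.
  k = 1: m = 5, d = 3, a = ⌊(5 + 5)/3⌋ = 3; p/q = (3·5 + 1)/(3·1 + 0) = 16/3; p² − 28·q² = 256 − 252 = 4.
  k = 2: m = 4, d = 4, a = ⌊(5 + 4)/4⌋ = 2; p/q = (2·16 + 5)/(2·3 + 1) = 37/7; p² − 28·q² = 1369 − 1372 = -3.
  k = 3: m = 4, d = 3, a = ⌊(5 + 4)/3⌋ = 3; p/q = (3·37 + 16)/(3·7 + 3) = 127/24; p² − 28·q² = 16129 − 16128 = 1.
  The first convergent with p² − 28·q² = 1 gives the fundamental solution (x₁, y₁) = (127, 24).
Step 2: Apply the recurrence (x_{n+1}, y_{n+1}) = (x₁x_n + 28y₁y_n, x₁y_n + y₁x_n) repeatedly.
  From (x_1, y_1) = (127, 24): x_2 = 127·127 + 28·24·24 = 32257; y_2 = 127·24 + 24·127 = 6096.
  From (x_2, y_2) = (32257, 6096): x_3 = 127·32257 + 28·24·6096 = 8193151; y_3 = 127·6096 + 24·32257 = 1548360.
Step 3: Verify x_3² - 28·y_3² = 67127723308801 - 67127723308800 = 1 (should be 1). ✓

(x_1, y_1) = (127, 24); (x_3, y_3) = (8193151, 1548360).


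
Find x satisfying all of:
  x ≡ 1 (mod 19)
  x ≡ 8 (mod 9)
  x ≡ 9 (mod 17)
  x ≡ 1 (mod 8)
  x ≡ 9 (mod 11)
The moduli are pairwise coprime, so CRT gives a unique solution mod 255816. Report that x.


Product of moduli M = 19 · 9 · 17 · 8 · 11 = 255816.
Merge one congruence at a time:
  Start: x ≡ 1 (mod 19).
  Combine with x ≡ 8 (mod 9); new modulus lcm = 171.
    Write x = 1 + 19·t and substitute into x ≡ 8 (mod 9): 19·t ≡ 8 − 1 = 7 (mod 9).
    Reduce coefficients mod 9: 1·t ≡ 7 (mod 9).
    So t ≡ 7 (mod 9).
    Then x = 1 + 19·7 = 134, valid modulo lcm(19, 9) = 171: x ≡ 134 (mod 171).
  Combine with x ≡ 9 (mod 17); new modulus lcm = 2907.
    Write x = 134 + 171·t and substitute into x ≡ 9 (mod 17): 171·t ≡ 9 − 134 = -125 (mod 17).
    Reduce coefficients mod 17: 1·t ≡ 11 (mod 17).
    So t ≡ 11 (mod 17).
    Then x = 134 + 171·11 = 2015, valid modulo lcm(171, 17) = 2907: x ≡ 2015 (mod 2907).
  Combine with x ≡ 1 (mod 8); new modulus lcm = 23256.
    Write x = 2015 + 2907·t and substitute into x ≡ 1 (mod 8): 2907·t ≡ 1 − 2015 = -2014 (mod 8).
    Reduce coefficients mod 8: 3·t ≡ 2 (mod 8).
    The inverse of 3 mod 8 is 3 (since 3·3 = 9 = 1·8 + 1), so t ≡ 3·2 = 6 ≡ 6 (mod 8).
    Then x = 2015 + 2907·6 = 19457, valid modulo lcm(2907, 8) = 23256: x ≡ 19457 (mod 23256).
  Combine with x ≡ 9 (mod 11); new modulus lcm = 255816.
    Write x = 19457 + 23256·t and substitute into x ≡ 9 (mod 11): 23256·t ≡ 9 − 19457 = -19448 (mod 11).
    Reduce coefficients mod 11: 2·t ≡ 0 (mod 11).
    The inverse of 2 mod 11 is 6 (since 2·6 = 12 = 1·11 + 1), so t ≡ 6·0 = 0 ≡ 0 (mod 11).
    Then x = 19457 + 23256·0 = 19457, valid modulo lcm(23256, 11) = 255816: x ≡ 19457 (mod 255816).
Verify against each original: 19457 mod 19 = 1, 19457 mod 9 = 8, 19457 mod 17 = 9, 19457 mod 8 = 1, 19457 mod 11 = 9.

x ≡ 19457 (mod 255816).


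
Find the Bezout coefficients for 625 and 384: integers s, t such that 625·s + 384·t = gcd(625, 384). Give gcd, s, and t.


Euclidean algorithm on (625, 384) — divide until remainder is 0:
  625 = 1 · 384 + 241
  384 = 1 · 241 + 143
  241 = 1 · 143 + 98
  143 = 1 · 98 + 45
  98 = 2 · 45 + 8
  45 = 5 · 8 + 5
  8 = 1 · 5 + 3
  5 = 1 · 3 + 2
  3 = 1 · 2 + 1
  2 = 2 · 1 + 0
gcd(625, 384) = 1.
Track Bezout coefficients alongside the remainders: start with r₀ = 625 = a·1 + b·0 (s = 1, t = 0) and r₁ = 384 = a·0 + b·1 (s = 0, t = 1); each new remainder r_{k+1} = r_{k-1} − q_k·r_k inherits s_{k+1} = s_{k-1} − q_k·s_k, t_{k+1} = t_{k-1} − q_k·t_k, so r_k = a·s_k + b·t_k at every step:
  q = 1: r = 241, s = 1 − 1·0 = 1, t = 0 − 1·1 = -1  (check: 625·1 + 384·(-1) = 241)
  q = 1: r = 143, s = 0 − 1·1 = -1, t = 1 − 1·(-1) = 2  (check: 625·(-1) + 384·2 = 143)
  q = 1: r = 98, s = 1 − 1·(-1) = 2, t = -1 − 1·2 = -3  (check: 625·2 + 384·(-3) = 98)
  q = 1: r = 45, s = -1 − 1·2 = -3, t = 2 − 1·(-3) = 5  (check: 625·(-3) + 384·5 = 45)
  q = 2: r = 8, s = 2 − 2·(-3) = 8, t = -3 − 2·5 = -13  (check: 625·8 + 384·(-13) = 8)
  q = 5: r = 5, s = -3 − 5·8 = -43, t = 5 − 5·(-13) = 70  (check: 625·(-43) + 384·70 = 5)
  q = 1: r = 3, s = 8 − 1·(-43) = 51, t = -13 − 1·70 = -83  (check: 625·51 + 384·(-83) = 3)
  q = 1: r = 2, s = -43 − 1·51 = -94, t = 70 − 1·(-83) = 153  (check: 625·(-94) + 384·153 = 2)
  q = 1: r = 1, s = 51 − 1·(-94) = 145, t = -83 − 1·153 = -236  (check: 625·145 + 384·(-236) = 1)
The row with r = 1 (the gcd) gives the Bezout coefficients s = 145, t = -236.
Result: 625 · (145) + 384 · (-236) = 1.

gcd(625, 384) = 1; s = 145, t = -236 (check: 625·145 + 384·(-236) = 1).


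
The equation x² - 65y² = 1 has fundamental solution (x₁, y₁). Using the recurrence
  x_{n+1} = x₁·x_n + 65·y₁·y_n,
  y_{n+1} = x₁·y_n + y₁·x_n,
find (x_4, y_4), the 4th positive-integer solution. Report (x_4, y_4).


Step 1: Find the fundamental solution (x₁, y₁) of x² - 65y² = 1.
  Expand √65 as a continued fraction. a₀ = ⌊√65⌋ = 8; iterate m_{k+1} = d_k·a_k − m_k, d_{k+1} = (65 − m_{k+1}²)/d_k, a_{k+1} = ⌊(a₀ + m_{k+1})/d_{k+1}⌋ (starting m₀ = 0, d₀ = 1), with convergents p_k = a_k·p_{k-1} + p_{k-2}, q_k = a_k·q_{k-1} + q_{k-2} (p₋₁ = 1, q₋₁ = 0):
  k = 0: a₀ = 8; p₀/q₀ = 8/1; p₀² − 65·q₀² = 64 − 65 = -1.
  k = 1: m = 8, d = 1, a = ⌊(8 + 8)/1⌋ = 16; p/q = (16·8 + 1)/(16·1 + 0) = 129/16; p² − 65·q² = 16641 − 16640 = 1.
  The first convergent with p² − 65·q² = 1 gives the fundamental solution (x₁, y₁) = (129, 16).
Step 2: Apply the recurrence (x_{n+1}, y_{n+1}) = (x₁x_n + 65y₁y_n, x₁y_n + y₁x_n) repeatedly.
  From (x_1, y_1) = (129, 16): x_2 = 129·129 + 65·16·16 = 33281; y_2 = 129·16 + 16·129 = 4128.
  From (x_2, y_2) = (33281, 4128): x_3 = 129·33281 + 65·16·4128 = 8586369; y_3 = 129·4128 + 16·33281 = 1065008.
  From (x_3, y_3) = (8586369, 1065008): x_4 = 129·8586369 + 65·16·1065008 = 2215249921; y_4 = 129·1065008 + 16·8586369 = 274767936.
Step 3: Verify x_4² - 65·y_4² = 4907332212490506241 - 4907332212490506240 = 1 (should be 1). ✓

(x_1, y_1) = (129, 16); (x_4, y_4) = (2215249921, 274767936).


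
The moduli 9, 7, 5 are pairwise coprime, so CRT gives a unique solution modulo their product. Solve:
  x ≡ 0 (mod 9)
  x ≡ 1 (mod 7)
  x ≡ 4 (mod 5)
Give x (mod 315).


Moduli 9, 7, 5 are pairwise coprime; by CRT there is a unique solution modulo M = 9 · 7 · 5 = 315.
Solve pairwise, accumulating the modulus:
  Start with x ≡ 0 (mod 9).
  Combine with x ≡ 1 (mod 7): since gcd(9, 7) = 1, we get a unique residue mod 63.
    Write x = 0 + 9·t and substitute into x ≡ 1 (mod 7): 9·t ≡ 1 − 0 = 1 (mod 7).
    Reduce coefficients mod 7: 2·t ≡ 1 (mod 7).
    The inverse of 2 mod 7 is 4 (since 2·4 = 8 = 1·7 + 1), so t ≡ 4·1 = 4 ≡ 4 (mod 7).
    Then x = 0 + 9·4 = 36, valid modulo lcm(9, 7) = 63: x ≡ 36 (mod 63).
  Combine with x ≡ 4 (mod 5): since gcd(63, 5) = 1, we get a unique residue mod 315.
    Write x = 36 + 63·t and substitute into x ≡ 4 (mod 5): 63·t ≡ 4 − 36 = -32 (mod 5).
    Reduce coefficients mod 5: 3·t ≡ 3 (mod 5).
    The inverse of 3 mod 5 is 2 (since 3·2 = 6 = 1·5 + 1), so t ≡ 2·3 = 6 ≡ 1 (mod 5).
    Then x = 36 + 63·1 = 99, valid modulo lcm(63, 5) = 315: x ≡ 99 (mod 315).
Verify: 99 mod 9 = 0 ✓, 99 mod 7 = 1 ✓, 99 mod 5 = 4 ✓.

x ≡ 99 (mod 315).


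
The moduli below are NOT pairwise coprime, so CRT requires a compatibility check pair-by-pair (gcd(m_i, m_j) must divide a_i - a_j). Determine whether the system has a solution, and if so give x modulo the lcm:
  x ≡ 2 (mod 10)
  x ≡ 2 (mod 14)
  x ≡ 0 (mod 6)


Moduli 10, 14, 6 are not pairwise coprime, so CRT works modulo lcm(m_i) when all pairwise compatibility conditions hold.
Pairwise compatibility: gcd(m_i, m_j) must divide a_i - a_j for every pair.
Merge one congruence at a time:
  Start: x ≡ 2 (mod 10).
  Combine with x ≡ 2 (mod 14): gcd(10, 14) = 2; 2 - 2 = 0, which IS divisible by 2, so compatible.
    Write x = 2 + 10·t and substitute into x ≡ 2 (mod 14): 10·t ≡ 2 − 2 = 0 (mod 14).
    Divide the congruence (and modulus) by g = 2: 5·t ≡ 0 (mod 7).
    The inverse of 5 mod 7 is 3 (since 5·3 = 15 = 2·7 + 1), so t ≡ 3·0 = 0 ≡ 0 (mod 7).
    Then x = 2 + 10·0 = 2, valid modulo lcm(10, 14) = 70: x ≡ 2 (mod 70).
  Combine with x ≡ 0 (mod 6): gcd(70, 6) = 2; 0 - 2 = -2, which IS divisible by 2, so compatible.
    Write x = 2 + 70·t and substitute into x ≡ 0 (mod 6): 70·t ≡ 0 − 2 = -2 (mod 6).
    Divide the congruence (and modulus) by g = 2: 35·t ≡ -1 (mod 3).
    Reduce coefficients mod 3: 2·t ≡ 2 (mod 3).
    The inverse of 2 mod 3 is 2 (since 2·2 = 4 = 1·3 + 1), so t ≡ 2·2 = 4 ≡ 1 (mod 3).
    Then x = 2 + 70·1 = 72, valid modulo lcm(70, 6) = 210: x ≡ 72 (mod 210).
Verify: 72 mod 10 = 2, 72 mod 14 = 2, 72 mod 6 = 0.

x ≡ 72 (mod 210).


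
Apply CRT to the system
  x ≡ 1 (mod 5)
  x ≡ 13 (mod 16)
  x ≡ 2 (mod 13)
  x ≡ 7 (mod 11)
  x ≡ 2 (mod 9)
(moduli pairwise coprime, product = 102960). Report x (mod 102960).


Product of moduli M = 5 · 16 · 13 · 11 · 9 = 102960.
Merge one congruence at a time:
  Start: x ≡ 1 (mod 5).
  Combine with x ≡ 13 (mod 16); new modulus lcm = 80.
    Write x = 1 + 5·t and substitute into x ≡ 13 (mod 16): 5·t ≡ 13 − 1 = 12 (mod 16).
    The inverse of 5 mod 16 is 13 (since 5·13 = 65 = 4·16 + 1), so t ≡ 13·12 = 156 ≡ 12 (mod 16).
    Then x = 1 + 5·12 = 61, valid modulo lcm(5, 16) = 80: x ≡ 61 (mod 80).
  Combine with x ≡ 2 (mod 13); new modulus lcm = 1040.
    Write x = 61 + 80·t and substitute into x ≡ 2 (mod 13): 80·t ≡ 2 − 61 = -59 (mod 13).
    Reduce coefficients mod 13: 2·t ≡ 6 (mod 13).
    The inverse of 2 mod 13 is 7 (since 2·7 = 14 = 1·13 + 1), so t ≡ 7·6 = 42 ≡ 3 (mod 13).
    Then x = 61 + 80·3 = 301, valid modulo lcm(80, 13) = 1040: x ≡ 301 (mod 1040).
  Combine with x ≡ 7 (mod 11); new modulus lcm = 11440.
    Write x = 301 + 1040·t and substitute into x ≡ 7 (mod 11): 1040·t ≡ 7 − 301 = -294 (mod 11).
    Reduce coefficients mod 11: 6·t ≡ 3 (mod 11).
    The inverse of 6 mod 11 is 2 (since 6·2 = 12 = 1·11 + 1), so t ≡ 2·3 = 6 ≡ 6 (mod 11).
    Then x = 301 + 1040·6 = 6541, valid modulo lcm(1040, 11) = 11440: x ≡ 6541 (mod 11440).
  Combine with x ≡ 2 (mod 9); new modulus lcm = 102960.
    Write x = 6541 + 11440·t and substitute into x ≡ 2 (mod 9): 11440·t ≡ 2 − 6541 = -6539 (mod 9).
    Reduce coefficients mod 9: 1·t ≡ 4 (mod 9).
    So t ≡ 4 (mod 9).
    Then x = 6541 + 11440·4 = 52301, valid modulo lcm(11440, 9) = 102960: x ≡ 52301 (mod 102960).
Verify against each original: 52301 mod 5 = 1, 52301 mod 16 = 13, 52301 mod 13 = 2, 52301 mod 11 = 7, 52301 mod 9 = 2.

x ≡ 52301 (mod 102960).


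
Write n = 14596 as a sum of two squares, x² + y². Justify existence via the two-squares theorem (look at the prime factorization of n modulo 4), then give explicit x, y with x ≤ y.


Step 1: Factor n = 14596 = 2^2 · 41 · 89.
Step 2: Check the mod-4 condition on each prime factor: 2 = 2 (special); 41 ≡ 1 (mod 4), exponent 1; 89 ≡ 1 (mod 4), exponent 1.
All primes ≡ 3 (mod 4) appear to even exponent (or don't appear), so by the two-squares theorem n IS expressible as a sum of two squares.
Step 3: Build a representation. Group n = k² · m with k = 2 and m = 41 · 89 = 3649 (a product of primes ≡ 1 (mod 4)); a representation of m scales to one of n via (k·x)² + (k·y)² = k²(x² + y²). Each prime p ≡ 1 (mod 4) is itself a sum of two squares; find a² by testing p − a² for a perfect square:
  41: 41 − 1² = 40, 41 − 2² = 37, 41 − 3² = 32, 41 − 4² = 25 = 5² ⇒ 41 = 4² + 5².
  89: 89 − 1² = 88, 89 − 2² = 85, 89 − 3² = 80, 89 − 4² = 73, 89 − 5² = 64 = 8² ⇒ 89 = 5² + 8².
  Combine using the Brahmagupta–Fibonacci identity (a² + b²)(c² + d²) = (ac − bd)² + (ad + bc)² = (ac + bd)² + (ad − bc)²:
  41 · 89 = 3649: from (4² + 5²)(5² + 8²), take (4·5 − 5·8, 4·8 + 5·5) = (20 − 40, 32 + 25) = (-20, 57); dropping signs (only squares matter) gives (20, 57); check 20² + 57² = 400 + 3249 = 3649 ✓.
  Scale by k = 2: (2·20, 2·57) = (40, 114).
Step 4: Order so x ≤ y and verify: 40² + 114² = 1600 + 12996 = 14596 = n. ✓

n = 14596 = 40² + 114² (one valid representation with x ≤ y).


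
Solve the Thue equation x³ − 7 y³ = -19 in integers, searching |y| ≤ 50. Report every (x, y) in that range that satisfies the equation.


The equation is x³ - 7y³ = -19. For fixed y, x³ = 7·y³ − 19, so a solution requires the RHS to be a perfect cube.
Strategy: iterate y from -50 to 50, compute RHS = 7·y³ − 19, and check whether it is a (positive or negative) perfect cube.
Check small values of y:
  y = 0: RHS = -19 is not a perfect cube.
  y = 1: RHS = -12 is not a perfect cube.
  y = -1: RHS = -26 is not a perfect cube.
  y = 2: RHS = 37 is not a perfect cube.
  y = -2: RHS = -75 is not a perfect cube.
  y = 3: RHS = 170 is not a perfect cube.
  y = -3: RHS = -208 is not a perfect cube.
Continuing the search up to |y| = 50 finds no solutions either.
No (x, y) in the scanned range satisfies the equation.

No integer solutions with |y| ≤ 50.


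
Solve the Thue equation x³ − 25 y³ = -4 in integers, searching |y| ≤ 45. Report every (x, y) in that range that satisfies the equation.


The equation is x³ - 25y³ = -4. For fixed y, x³ = 25·y³ − 4, so a solution requires the RHS to be a perfect cube.
Strategy: iterate y from -45 to 45, compute RHS = 25·y³ − 4, and check whether it is a (positive or negative) perfect cube.
Check small values of y:
  y = 0: RHS = -4 is not a perfect cube.
  y = 1: RHS = 21 is not a perfect cube.
  y = -1: RHS = -29 is not a perfect cube.
  y = 2: RHS = 196 is not a perfect cube.
  y = -2: RHS = -204 is not a perfect cube.
  y = 3: RHS = 671 is not a perfect cube.
  y = -3: RHS = -679 is not a perfect cube.
Continuing the search up to |y| = 45 finds no solutions either.
No (x, y) in the scanned range satisfies the equation.

No integer solutions with |y| ≤ 45.


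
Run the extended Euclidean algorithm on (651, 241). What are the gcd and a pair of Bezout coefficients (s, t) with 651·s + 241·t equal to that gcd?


Euclidean algorithm on (651, 241) — divide until remainder is 0:
  651 = 2 · 241 + 169
  241 = 1 · 169 + 72
  169 = 2 · 72 + 25
  72 = 2 · 25 + 22
  25 = 1 · 22 + 3
  22 = 7 · 3 + 1
  3 = 3 · 1 + 0
gcd(651, 241) = 1.
Track Bezout coefficients alongside the remainders: start with r₀ = 651 = a·1 + b·0 (s = 1, t = 0) and r₁ = 241 = a·0 + b·1 (s = 0, t = 1); each new remainder r_{k+1} = r_{k-1} − q_k·r_k inherits s_{k+1} = s_{k-1} − q_k·s_k, t_{k+1} = t_{k-1} − q_k·t_k, so r_k = a·s_k + b·t_k at every step:
  q = 2: r = 169, s = 1 − 2·0 = 1, t = 0 − 2·1 = -2  (check: 651·1 + 241·(-2) = 169)
  q = 1: r = 72, s = 0 − 1·1 = -1, t = 1 − 1·(-2) = 3  (check: 651·(-1) + 241·3 = 72)
  q = 2: r = 25, s = 1 − 2·(-1) = 3, t = -2 − 2·3 = -8  (check: 651·3 + 241·(-8) = 25)
  q = 2: r = 22, s = -1 − 2·3 = -7, t = 3 − 2·(-8) = 19  (check: 651·(-7) + 241·19 = 22)
  q = 1: r = 3, s = 3 − 1·(-7) = 10, t = -8 − 1·19 = -27  (check: 651·10 + 241·(-27) = 3)
  q = 7: r = 1, s = -7 − 7·10 = -77, t = 19 − 7·(-27) = 208  (check: 651·(-77) + 241·208 = 1)
The row with r = 1 (the gcd) gives the Bezout coefficients s = -77, t = 208.
Result: 651 · (-77) + 241 · (208) = 1.

gcd(651, 241) = 1; s = -77, t = 208 (check: 651·(-77) + 241·208 = 1).


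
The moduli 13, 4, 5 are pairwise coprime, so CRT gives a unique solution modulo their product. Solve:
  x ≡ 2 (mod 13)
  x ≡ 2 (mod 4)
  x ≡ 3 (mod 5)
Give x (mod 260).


Moduli 13, 4, 5 are pairwise coprime; by CRT there is a unique solution modulo M = 13 · 4 · 5 = 260.
Solve pairwise, accumulating the modulus:
  Start with x ≡ 2 (mod 13).
  Combine with x ≡ 2 (mod 4): since gcd(13, 4) = 1, we get a unique residue mod 52.
    Write x = 2 + 13·t and substitute into x ≡ 2 (mod 4): 13·t ≡ 2 − 2 = 0 (mod 4).
    Reduce coefficients mod 4: 1·t ≡ 0 (mod 4).
    So t ≡ 0 (mod 4).
    Then x = 2 + 13·0 = 2, valid modulo lcm(13, 4) = 52: x ≡ 2 (mod 52).
  Combine with x ≡ 3 (mod 5): since gcd(52, 5) = 1, we get a unique residue mod 260.
    Write x = 2 + 52·t and substitute into x ≡ 3 (mod 5): 52·t ≡ 3 − 2 = 1 (mod 5).
    Reduce coefficients mod 5: 2·t ≡ 1 (mod 5).
    The inverse of 2 mod 5 is 3 (since 2·3 = 6 = 1·5 + 1), so t ≡ 3·1 = 3 ≡ 3 (mod 5).
    Then x = 2 + 52·3 = 158, valid modulo lcm(52, 5) = 260: x ≡ 158 (mod 260).
Verify: 158 mod 13 = 2 ✓, 158 mod 4 = 2 ✓, 158 mod 5 = 3 ✓.

x ≡ 158 (mod 260).


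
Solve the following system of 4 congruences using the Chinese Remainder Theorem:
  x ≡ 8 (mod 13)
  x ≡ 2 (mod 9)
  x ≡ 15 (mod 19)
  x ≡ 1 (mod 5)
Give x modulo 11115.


Product of moduli M = 13 · 9 · 19 · 5 = 11115.
Merge one congruence at a time:
  Start: x ≡ 8 (mod 13).
  Combine with x ≡ 2 (mod 9); new modulus lcm = 117.
    Write x = 8 + 13·t and substitute into x ≡ 2 (mod 9): 13·t ≡ 2 − 8 = -6 (mod 9).
    Reduce coefficients mod 9: 4·t ≡ 3 (mod 9).
    The inverse of 4 mod 9 is 7 (since 4·7 = 28 = 3·9 + 1), so t ≡ 7·3 = 21 ≡ 3 (mod 9).
    Then x = 8 + 13·3 = 47, valid modulo lcm(13, 9) = 117: x ≡ 47 (mod 117).
  Combine with x ≡ 15 (mod 19); new modulus lcm = 2223.
    Write x = 47 + 117·t and substitute into x ≡ 15 (mod 19): 117·t ≡ 15 − 47 = -32 (mod 19).
    Reduce coefficients mod 19: 3·t ≡ 6 (mod 19).
    The inverse of 3 mod 19 is 13 (since 3·13 = 39 = 2·19 + 1), so t ≡ 13·6 = 78 ≡ 2 (mod 19).
    Then x = 47 + 117·2 = 281, valid modulo lcm(117, 19) = 2223: x ≡ 281 (mod 2223).
  Combine with x ≡ 1 (mod 5); new modulus lcm = 11115.
    Write x = 281 + 2223·t and substitute into x ≡ 1 (mod 5): 2223·t ≡ 1 − 281 = -280 (mod 5).
    Reduce coefficients mod 5: 3·t ≡ 0 (mod 5).
    The inverse of 3 mod 5 is 2 (since 3·2 = 6 = 1·5 + 1), so t ≡ 2·0 = 0 ≡ 0 (mod 5).
    Then x = 281 + 2223·0 = 281, valid modulo lcm(2223, 5) = 11115: x ≡ 281 (mod 11115).
Verify against each original: 281 mod 13 = 8, 281 mod 9 = 2, 281 mod 19 = 15, 281 mod 5 = 1.

x ≡ 281 (mod 11115).


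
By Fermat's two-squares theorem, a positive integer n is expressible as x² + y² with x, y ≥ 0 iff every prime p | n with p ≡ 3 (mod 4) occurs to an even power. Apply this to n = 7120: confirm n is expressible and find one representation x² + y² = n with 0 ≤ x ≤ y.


Step 1: Factor n = 7120 = 2^4 · 5 · 89.
Step 2: Check the mod-4 condition on each prime factor: 2 = 2 (special); 5 ≡ 1 (mod 4), exponent 1; 89 ≡ 1 (mod 4), exponent 1.
All primes ≡ 3 (mod 4) appear to even exponent (or don't appear), so by the two-squares theorem n IS expressible as a sum of two squares.
Step 3: Build a representation. Group n = k² · m with k = 4 and m = 5 · 89 = 445 (a product of primes ≡ 1 (mod 4)); a representation of m scales to one of n via (k·x)² + (k·y)² = k²(x² + y²). Each prime p ≡ 1 (mod 4) is itself a sum of two squares; find a² by testing p − a² for a perfect square:
  5: 5 − 1² = 4 = 2² ⇒ 5 = 1² + 2².
  89: 89 − 1² = 88, 89 − 2² = 85, 89 − 3² = 80, 89 − 4² = 73, 89 − 5² = 64 = 8² ⇒ 89 = 5² + 8².
  Combine using the Brahmagupta–Fibonacci identity (a² + b²)(c² + d²) = (ac − bd)² + (ad + bc)² = (ac + bd)² + (ad − bc)²:
  5 · 89 = 445: from (1² + 2²)(5² + 8²), take (1·5 − 2·8, 1·8 + 2·5) = (5 − 16, 8 + 10) = (-11, 18); dropping signs (only squares matter) gives (11, 18); check 11² + 18² = 121 + 324 = 445 ✓.
  Scale by k = 4: (4·11, 4·18) = (44, 72).
Step 4: Order so x ≤ y and verify: 44² + 72² = 1936 + 5184 = 7120 = n. ✓

n = 7120 = 44² + 72² (one valid representation with x ≤ y).


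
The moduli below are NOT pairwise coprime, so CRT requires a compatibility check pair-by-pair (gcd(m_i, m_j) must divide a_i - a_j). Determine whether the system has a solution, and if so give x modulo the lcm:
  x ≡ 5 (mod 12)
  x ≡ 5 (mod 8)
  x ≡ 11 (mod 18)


Moduli 12, 8, 18 are not pairwise coprime, so CRT works modulo lcm(m_i) when all pairwise compatibility conditions hold.
Pairwise compatibility: gcd(m_i, m_j) must divide a_i - a_j for every pair.
Merge one congruence at a time:
  Start: x ≡ 5 (mod 12).
  Combine with x ≡ 5 (mod 8): gcd(12, 8) = 4; 5 - 5 = 0, which IS divisible by 4, so compatible.
    Write x = 5 + 12·t and substitute into x ≡ 5 (mod 8): 12·t ≡ 5 − 5 = 0 (mod 8).
    Divide the congruence (and modulus) by g = 4: 3·t ≡ 0 (mod 2).
    Reduce coefficients mod 2: 1·t ≡ 0 (mod 2).
    So t ≡ 0 (mod 2).
    Then x = 5 + 12·0 = 5, valid modulo lcm(12, 8) = 24: x ≡ 5 (mod 24).
  Combine with x ≡ 11 (mod 18): gcd(24, 18) = 6; 11 - 5 = 6, which IS divisible by 6, so compatible.
    Write x = 5 + 24·t and substitute into x ≡ 11 (mod 18): 24·t ≡ 11 − 5 = 6 (mod 18).
    Divide the congruence (and modulus) by g = 6: 4·t ≡ 1 (mod 3).
    Reduce coefficients mod 3: 1·t ≡ 1 (mod 3).
    So t ≡ 1 (mod 3).
    Then x = 5 + 24·1 = 29, valid modulo lcm(24, 18) = 72: x ≡ 29 (mod 72).
Verify: 29 mod 12 = 5, 29 mod 8 = 5, 29 mod 18 = 11.

x ≡ 29 (mod 72).


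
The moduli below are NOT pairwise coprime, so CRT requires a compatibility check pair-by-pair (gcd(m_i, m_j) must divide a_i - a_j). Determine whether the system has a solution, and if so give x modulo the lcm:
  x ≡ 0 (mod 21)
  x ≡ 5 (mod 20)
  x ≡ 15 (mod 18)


Moduli 21, 20, 18 are not pairwise coprime, so CRT works modulo lcm(m_i) when all pairwise compatibility conditions hold.
Pairwise compatibility: gcd(m_i, m_j) must divide a_i - a_j for every pair.
Merge one congruence at a time:
  Start: x ≡ 0 (mod 21).
  Combine with x ≡ 5 (mod 20): gcd(21, 20) = 1; 5 - 0 = 5, which IS divisible by 1, so compatible.
    Write x = 0 + 21·t and substitute into x ≡ 5 (mod 20): 21·t ≡ 5 − 0 = 5 (mod 20).
    Reduce coefficients mod 20: 1·t ≡ 5 (mod 20).
    So t ≡ 5 (mod 20).
    Then x = 0 + 21·5 = 105, valid modulo lcm(21, 20) = 420: x ≡ 105 (mod 420).
  Combine with x ≡ 15 (mod 18): gcd(420, 18) = 6; 15 - 105 = -90, which IS divisible by 6, so compatible.
    Write x = 105 + 420·t and substitute into x ≡ 15 (mod 18): 420·t ≡ 15 − 105 = -90 (mod 18).
    Divide the congruence (and modulus) by g = 6: 70·t ≡ -15 (mod 3).
    Reduce coefficients mod 3: 1·t ≡ 0 (mod 3).
    So t ≡ 0 (mod 3).
    Then x = 105 + 420·0 = 105, valid modulo lcm(420, 18) = 1260: x ≡ 105 (mod 1260).
Verify: 105 mod 21 = 0, 105 mod 20 = 5, 105 mod 18 = 15.

x ≡ 105 (mod 1260).


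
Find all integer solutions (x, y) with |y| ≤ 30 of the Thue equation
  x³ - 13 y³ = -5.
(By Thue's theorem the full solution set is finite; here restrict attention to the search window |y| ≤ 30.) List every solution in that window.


The equation is x³ - 13y³ = -5. For fixed y, x³ = 13·y³ − 5, so a solution requires the RHS to be a perfect cube.
Strategy: iterate y from -30 to 30, compute RHS = 13·y³ − 5, and check whether it is a (positive or negative) perfect cube.
Check small values of y:
  y = 0: RHS = -5 is not a perfect cube.
  y = 1: RHS = 8 = (2)³ ⇒ x = 2 works.
  y = -1: RHS = -18 is not a perfect cube.
  y = 2: RHS = 99 is not a perfect cube.
  y = -2: RHS = -109 is not a perfect cube.
  y = 3: RHS = 346 is not a perfect cube.
  y = -3: RHS = -356 is not a perfect cube.
Continuing the search up to |y| = 30 finds no further solutions beyond those listed.
Collected solutions: (2, 1).

Solutions (with |y| ≤ 30): (2, 1).


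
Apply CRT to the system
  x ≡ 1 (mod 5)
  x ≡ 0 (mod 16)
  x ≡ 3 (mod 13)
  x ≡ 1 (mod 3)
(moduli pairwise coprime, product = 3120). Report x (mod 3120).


Product of moduli M = 5 · 16 · 13 · 3 = 3120.
Merge one congruence at a time:
  Start: x ≡ 1 (mod 5).
  Combine with x ≡ 0 (mod 16); new modulus lcm = 80.
    Write x = 1 + 5·t and substitute into x ≡ 0 (mod 16): 5·t ≡ 0 − 1 = -1 (mod 16).
    Reduce coefficients mod 16: 5·t ≡ 15 (mod 16).
    The inverse of 5 mod 16 is 13 (since 5·13 = 65 = 4·16 + 1), so t ≡ 13·15 = 195 ≡ 3 (mod 16).
    Then x = 1 + 5·3 = 16, valid modulo lcm(5, 16) = 80: x ≡ 16 (mod 80).
  Combine with x ≡ 3 (mod 13); new modulus lcm = 1040.
    Write x = 16 + 80·t and substitute into x ≡ 3 (mod 13): 80·t ≡ 3 − 16 = -13 (mod 13).
    Reduce coefficients mod 13: 2·t ≡ 0 (mod 13).
    The inverse of 2 mod 13 is 7 (since 2·7 = 14 = 1·13 + 1), so t ≡ 7·0 = 0 ≡ 0 (mod 13).
    Then x = 16 + 80·0 = 16, valid modulo lcm(80, 13) = 1040: x ≡ 16 (mod 1040).
  Combine with x ≡ 1 (mod 3); new modulus lcm = 3120.
    Write x = 16 + 1040·t and substitute into x ≡ 1 (mod 3): 1040·t ≡ 1 − 16 = -15 (mod 3).
    Reduce coefficients mod 3: 2·t ≡ 0 (mod 3).
    The inverse of 2 mod 3 is 2 (since 2·2 = 4 = 1·3 + 1), so t ≡ 2·0 = 0 ≡ 0 (mod 3).
    Then x = 16 + 1040·0 = 16, valid modulo lcm(1040, 3) = 3120: x ≡ 16 (mod 3120).
Verify against each original: 16 mod 5 = 1, 16 mod 16 = 0, 16 mod 13 = 3, 16 mod 3 = 1.

x ≡ 16 (mod 3120).


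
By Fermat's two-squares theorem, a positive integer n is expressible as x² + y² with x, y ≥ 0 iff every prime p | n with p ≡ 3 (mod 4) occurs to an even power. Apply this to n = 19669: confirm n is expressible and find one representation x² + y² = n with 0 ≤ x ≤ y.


Step 1: Factor n = 19669 = 13 · 17 · 89.
Step 2: Check the mod-4 condition on each prime factor: 13 ≡ 1 (mod 4), exponent 1; 17 ≡ 1 (mod 4), exponent 1; 89 ≡ 1 (mod 4), exponent 1.
All primes ≡ 3 (mod 4) appear to even exponent (or don't appear), so by the two-squares theorem n IS expressible as a sum of two squares.
Step 3: Build a representation. Here n = 13 · 17 · 89 is a product of primes ≡ 1 (mod 4). Each prime p ≡ 1 (mod 4) is itself a sum of two squares; find a² by testing p − a² for a perfect square:
  13: 13 − 1² = 12, 13 − 2² = 9 = 3² ⇒ 13 = 2² + 3².
  17: 17 − 1² = 16 = 4² ⇒ 17 = 1² + 4².
  89: 89 − 1² = 88, 89 − 2² = 85, 89 − 3² = 80, 89 − 4² = 73, 89 − 5² = 64 = 8² ⇒ 89 = 5² + 8².
  Combine using the Brahmagupta–Fibonacci identity (a² + b²)(c² + d²) = (ac − bd)² + (ad + bc)² = (ac + bd)² + (ad − bc)²:
  13 · 17 = 221: from (2² + 3²)(1² + 4²), take (2·1 − 3·4, 2·4 + 3·1) = (2 − 12, 8 + 3) = (-10, 11); dropping signs (only squares matter) gives (10, 11); check 10² + 11² = 100 + 121 = 221 ✓.
  221 · 89 = 19669: from (10² + 11²)(5² + 8²), take (10·5 − 11·8, 10·8 + 11·5) = (50 − 88, 80 + 55) = (-38, 135); dropping signs (only squares matter) gives (38, 135); check 38² + 135² = 1444 + 18225 = 19669 ✓.
Step 4: Order so x ≤ y and verify: 38² + 135² = 1444 + 18225 = 19669 = n. ✓

n = 19669 = 38² + 135² (one valid representation with x ≤ y).


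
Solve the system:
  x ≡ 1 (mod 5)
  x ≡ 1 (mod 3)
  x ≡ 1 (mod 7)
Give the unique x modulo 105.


Moduli 5, 3, 7 are pairwise coprime; by CRT there is a unique solution modulo M = 5 · 3 · 7 = 105.
Solve pairwise, accumulating the modulus:
  Start with x ≡ 1 (mod 5).
  Combine with x ≡ 1 (mod 3): since gcd(5, 3) = 1, we get a unique residue mod 15.
    Write x = 1 + 5·t and substitute into x ≡ 1 (mod 3): 5·t ≡ 1 − 1 = 0 (mod 3).
    Reduce coefficients mod 3: 2·t ≡ 0 (mod 3).
    The inverse of 2 mod 3 is 2 (since 2·2 = 4 = 1·3 + 1), so t ≡ 2·0 = 0 ≡ 0 (mod 3).
    Then x = 1 + 5·0 = 1, valid modulo lcm(5, 3) = 15: x ≡ 1 (mod 15).
  Combine with x ≡ 1 (mod 7): since gcd(15, 7) = 1, we get a unique residue mod 105.
    Write x = 1 + 15·t and substitute into x ≡ 1 (mod 7): 15·t ≡ 1 − 1 = 0 (mod 7).
    Reduce coefficients mod 7: 1·t ≡ 0 (mod 7).
    So t ≡ 0 (mod 7).
    Then x = 1 + 15·0 = 1, valid modulo lcm(15, 7) = 105: x ≡ 1 (mod 105).
Verify: 1 mod 5 = 1 ✓, 1 mod 3 = 1 ✓, 1 mod 7 = 1 ✓.

x ≡ 1 (mod 105).


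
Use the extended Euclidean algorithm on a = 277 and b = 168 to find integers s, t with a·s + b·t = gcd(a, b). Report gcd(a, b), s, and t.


Euclidean algorithm on (277, 168) — divide until remainder is 0:
  277 = 1 · 168 + 109
  168 = 1 · 109 + 59
  109 = 1 · 59 + 50
  59 = 1 · 50 + 9
  50 = 5 · 9 + 5
  9 = 1 · 5 + 4
  5 = 1 · 4 + 1
  4 = 4 · 1 + 0
gcd(277, 168) = 1.
Track Bezout coefficients alongside the remainders: start with r₀ = 277 = a·1 + b·0 (s = 1, t = 0) and r₁ = 168 = a·0 + b·1 (s = 0, t = 1); each new remainder r_{k+1} = r_{k-1} − q_k·r_k inherits s_{k+1} = s_{k-1} − q_k·s_k, t_{k+1} = t_{k-1} − q_k·t_k, so r_k = a·s_k + b·t_k at every step:
  q = 1: r = 109, s = 1 − 1·0 = 1, t = 0 − 1·1 = -1  (check: 277·1 + 168·(-1) = 109)
  q = 1: r = 59, s = 0 − 1·1 = -1, t = 1 − 1·(-1) = 2  (check: 277·(-1) + 168·2 = 59)
  q = 1: r = 50, s = 1 − 1·(-1) = 2, t = -1 − 1·2 = -3  (check: 277·2 + 168·(-3) = 50)
  q = 1: r = 9, s = -1 − 1·2 = -3, t = 2 − 1·(-3) = 5  (check: 277·(-3) + 168·5 = 9)
  q = 5: r = 5, s = 2 − 5·(-3) = 17, t = -3 − 5·5 = -28  (check: 277·17 + 168·(-28) = 5)
  q = 1: r = 4, s = -3 − 1·17 = -20, t = 5 − 1·(-28) = 33  (check: 277·(-20) + 168·33 = 4)
  q = 1: r = 1, s = 17 − 1·(-20) = 37, t = -28 − 1·33 = -61  (check: 277·37 + 168·(-61) = 1)
The row with r = 1 (the gcd) gives the Bezout coefficients s = 37, t = -61.
Result: 277 · (37) + 168 · (-61) = 1.

gcd(277, 168) = 1; s = 37, t = -61 (check: 277·37 + 168·(-61) = 1).
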